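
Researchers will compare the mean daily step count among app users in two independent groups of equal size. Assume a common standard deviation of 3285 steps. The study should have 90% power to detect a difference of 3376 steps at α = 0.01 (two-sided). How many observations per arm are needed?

For two equal groups, n per group = 2·((z_{α/2} + z_β)·σ/δ)².
z_{α/2} = 2.576; z_β = 1.282 (power 90%).
n = 2 × (3.858 × 3285 / 3376)² = 2 × 14.09 = 28.18
Round up: n = 29 per group.

29 per group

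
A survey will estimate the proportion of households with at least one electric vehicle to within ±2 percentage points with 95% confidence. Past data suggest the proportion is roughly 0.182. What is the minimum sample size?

For a proportion with margin E = 0.02 at 95% confidence, z = 1.960.
n = p̂(1−p̂)(z/E)² = 0.182 × 0.818 × (1.960/0.02)² = 1429.81
Round up: n = 1430.

n = 1430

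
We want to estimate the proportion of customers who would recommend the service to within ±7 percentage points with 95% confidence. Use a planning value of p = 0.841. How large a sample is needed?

n = 105

For a proportion with margin E = 0.07 at 95% confidence, z = 1.960.
n = p̂(1−p̂)(z/E)² = 0.841 × 0.159 × (1.960/0.07)² = 104.84
Round up: n = 105.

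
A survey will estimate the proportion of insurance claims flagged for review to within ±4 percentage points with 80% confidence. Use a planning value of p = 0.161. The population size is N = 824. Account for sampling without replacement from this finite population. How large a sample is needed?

For a proportion with margin E = 0.04 at 80% confidence, z = 1.282.
n = p̂(1−p̂)(z/E)² = 0.161 × 0.839 × (1.282/0.04)² = 138.75 — call this n₀.
Finite-population correction with N = 824: n = n₀ / (1 + (n₀−1)/N) = 138.75 / 1.167 = 118.89
Round up: n = 119.

119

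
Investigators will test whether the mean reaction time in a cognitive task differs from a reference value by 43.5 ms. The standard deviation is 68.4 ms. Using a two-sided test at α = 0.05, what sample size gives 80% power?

For a one-sample z-test, n = ((z_{α/2} + z_β)·σ/δ)².
z_{α/2} = 1.960 (two-sided α = 0.05); z_β = 0.842 (power 80% → β = 0.2).
n = (2.802 × 68.4 / 43.5)² = 19.41
Round up: n = 20.

n = 20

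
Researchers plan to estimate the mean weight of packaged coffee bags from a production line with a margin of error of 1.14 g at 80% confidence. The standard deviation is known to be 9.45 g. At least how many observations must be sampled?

n = 113

For a mean, the margin of error is E = z·σ/√n, so n = (zσ/E)².
At 80% confidence, z = 1.282.
n = (1.282 × 9.45 / 1.14)² = 112.94
Round up: n = 113.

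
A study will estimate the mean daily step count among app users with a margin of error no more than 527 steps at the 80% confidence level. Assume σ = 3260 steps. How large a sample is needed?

63

For a mean, the margin of error is E = z·σ/√n, so n = (zσ/E)².
At 80% confidence, z = 1.282.
n = (1.282 × 3260 / 527)² = 62.89
Round up: n = 63.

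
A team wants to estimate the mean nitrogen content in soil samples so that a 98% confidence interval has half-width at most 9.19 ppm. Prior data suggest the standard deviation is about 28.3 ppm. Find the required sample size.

52

For a mean, the margin of error is E = z·σ/√n, so n = (zσ/E)².
At 98% confidence, z = 2.326.
n = (2.326 × 28.3 / 9.19)² = 51.31
Round up: n = 52.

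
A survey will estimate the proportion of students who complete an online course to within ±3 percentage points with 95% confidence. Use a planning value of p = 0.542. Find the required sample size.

For a proportion with margin E = 0.03 at 95% confidence, z = 1.960.
n = p̂(1−p̂)(z/E)² = 0.542 × 0.458 × (1.960/0.03)² = 1059.58
Round up: n = 1060.

n = 1060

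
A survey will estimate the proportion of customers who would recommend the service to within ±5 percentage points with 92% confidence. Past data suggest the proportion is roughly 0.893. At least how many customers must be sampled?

For a proportion with margin E = 0.05 at 92% confidence, z = 1.751.
n = p̂(1−p̂)(z/E)² = 0.893 × 0.107 × (1.751/0.05)² = 117.18
Round up: n = 118.

118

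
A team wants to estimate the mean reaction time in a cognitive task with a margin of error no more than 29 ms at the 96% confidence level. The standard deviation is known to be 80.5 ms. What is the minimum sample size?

33

For a mean, the margin of error is E = z·σ/√n, so n = (zσ/E)².
At 96% confidence, z = 2.054.
n = (2.054 × 80.5 / 29)² = 32.51
Round up: n = 33.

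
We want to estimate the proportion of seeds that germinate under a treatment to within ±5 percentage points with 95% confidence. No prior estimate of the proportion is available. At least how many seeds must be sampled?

385

For a proportion with margin E = 0.05 at 95% confidence, z = 1.960.
With no prior estimate, use p = 0.5, which maximizes p(1−p) at 0.25.
n = 0.25 × (z/E)² = 0.25 × (1.960/0.05)² = 384.16
Round up: n = 385.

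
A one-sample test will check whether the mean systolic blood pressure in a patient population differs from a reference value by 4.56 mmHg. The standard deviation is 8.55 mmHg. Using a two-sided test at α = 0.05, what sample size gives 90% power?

For a one-sample z-test, n = ((z_{α/2} + z_β)·σ/δ)².
z_{α/2} = 1.960 (two-sided α = 0.05); z_β = 1.282 (power 90% → β = 0.1).
n = (3.242 × 8.55 / 4.56)² = 36.95
Round up: n = 37.

37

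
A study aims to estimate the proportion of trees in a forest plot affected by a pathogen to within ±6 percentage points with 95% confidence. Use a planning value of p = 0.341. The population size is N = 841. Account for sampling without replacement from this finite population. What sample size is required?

For a proportion with margin E = 0.06 at 95% confidence, z = 1.960.
n = p̂(1−p̂)(z/E)² = 0.341 × 0.659 × (1.960/0.06)² = 239.80 — call this n₀.
Finite-population correction with N = 841: n = n₀ / (1 + (n₀−1)/N) = 239.80 / 1.284 = 186.76
Round up: n = 187.

n = 187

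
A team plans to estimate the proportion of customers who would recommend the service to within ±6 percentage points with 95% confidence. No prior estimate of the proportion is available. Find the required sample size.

For a proportion with margin E = 0.06 at 95% confidence, z = 1.960.
With no prior estimate, use p = 0.5, which maximizes p(1−p) at 0.25.
n = 0.25 × (z/E)² = 0.25 × (1.960/0.06)² = 266.78
Round up: n = 267.

267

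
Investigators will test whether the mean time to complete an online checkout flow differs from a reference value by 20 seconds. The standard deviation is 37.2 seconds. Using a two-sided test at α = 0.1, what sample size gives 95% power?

For a one-sample z-test, n = ((z_{α/2} + z_β)·σ/δ)².
z_{α/2} = 1.645 (two-sided α = 0.1); z_β = 1.645 (power 95% → β = 0.05).
n = (3.290 × 37.2 / 20)² = 37.45
Round up: n = 38.

38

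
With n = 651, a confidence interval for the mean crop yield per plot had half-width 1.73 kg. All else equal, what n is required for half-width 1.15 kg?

1474

Margin of error scales as 1/√n, so n₂ = n₁·(E₁/E₂)².
n₂ = 651 × (1.73/1.15)² = 651 × 2.263 = 1473.21
Round up: n₂ = 1474.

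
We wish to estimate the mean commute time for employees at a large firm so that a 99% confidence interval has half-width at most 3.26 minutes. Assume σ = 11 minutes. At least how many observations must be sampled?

For a mean, the margin of error is E = z·σ/√n, so n = (zσ/E)².
At 99% confidence, z = 2.576.
n = (2.576 × 11 / 3.26)² = 75.55
Round up: n = 76.

n = 76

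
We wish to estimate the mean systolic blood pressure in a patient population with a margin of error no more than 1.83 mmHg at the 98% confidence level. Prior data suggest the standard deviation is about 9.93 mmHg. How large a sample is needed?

160

For a mean, the margin of error is E = z·σ/√n, so n = (zσ/E)².
At 98% confidence, z = 2.326.
n = (2.326 × 9.93 / 1.83)² = 159.30
Round up: n = 160.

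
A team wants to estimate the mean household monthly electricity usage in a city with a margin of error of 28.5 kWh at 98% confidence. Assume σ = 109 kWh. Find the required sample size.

For a mean, the margin of error is E = z·σ/√n, so n = (zσ/E)².
At 98% confidence, z = 2.326.
n = (2.326 × 109 / 28.5)² = 79.14
Round up: n = 80.

n = 80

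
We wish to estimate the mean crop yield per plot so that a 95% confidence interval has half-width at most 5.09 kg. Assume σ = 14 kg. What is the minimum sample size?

n = 30

For a mean, the margin of error is E = z·σ/√n, so n = (zσ/E)².
At 95% confidence, z = 1.960.
n = (1.960 × 14 / 5.09)² = 29.06
Round up: n = 30.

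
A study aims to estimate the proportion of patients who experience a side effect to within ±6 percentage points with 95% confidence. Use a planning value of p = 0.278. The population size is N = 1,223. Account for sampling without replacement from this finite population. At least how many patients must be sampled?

For a proportion with margin E = 0.06 at 95% confidence, z = 1.960.
n = p̂(1−p̂)(z/E)² = 0.278 × 0.722 × (1.960/0.06)² = 214.19 — call this n₀.
Finite-population correction with N = 1,223: n = n₀ / (1 + (n₀−1)/N) = 214.19 / 1.174 = 182.44
Round up: n = 183.

183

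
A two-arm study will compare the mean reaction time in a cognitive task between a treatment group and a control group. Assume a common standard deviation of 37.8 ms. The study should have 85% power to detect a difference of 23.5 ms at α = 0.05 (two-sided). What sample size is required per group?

For two equal groups, n per group = 2·((z_{α/2} + z_β)·σ/δ)².
z_{α/2} = 1.960; z_β = 1.036 (power 85%).
n = 2 × (2.996 × 37.8 / 23.5)² = 2 × 23.22 = 46.44
Round up: n = 47 per group.

47 per group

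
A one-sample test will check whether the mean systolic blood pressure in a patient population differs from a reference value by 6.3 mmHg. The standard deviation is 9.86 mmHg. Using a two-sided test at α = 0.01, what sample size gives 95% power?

44

For a one-sample z-test, n = ((z_{α/2} + z_β)·σ/δ)².
z_{α/2} = 2.576 (two-sided α = 0.01); z_β = 1.645 (power 95% → β = 0.05).
n = (4.221 × 9.86 / 6.3)² = 43.64
Round up: n = 44.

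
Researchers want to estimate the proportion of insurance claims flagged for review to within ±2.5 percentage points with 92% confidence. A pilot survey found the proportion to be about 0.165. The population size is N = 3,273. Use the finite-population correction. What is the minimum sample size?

For a proportion with margin E = 0.025 at 92% confidence, z = 1.751.
n = p̂(1−p̂)(z/E)² = 0.165 × 0.835 × (1.751/0.025)² = 675.87 — call this n₀.
Finite-population correction with N = 3,273: n = n₀ / (1 + (n₀−1)/N) = 675.87 / 1.206 = 560.42
Round up: n = 561.

n = 561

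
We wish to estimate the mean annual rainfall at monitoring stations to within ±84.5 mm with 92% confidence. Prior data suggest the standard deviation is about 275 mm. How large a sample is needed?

For a mean, the margin of error is E = z·σ/√n, so n = (zσ/E)².
At 92% confidence, z = 1.751.
n = (1.751 × 275 / 84.5)² = 32.47
Round up: n = 33.

33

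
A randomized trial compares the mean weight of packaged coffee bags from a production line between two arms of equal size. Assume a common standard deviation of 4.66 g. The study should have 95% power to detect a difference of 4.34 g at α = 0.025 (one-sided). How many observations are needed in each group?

For two equal groups, n per group = 2·((z_α + z_β)·σ/δ)².
z_α = 1.960; z_β = 1.645 (power 95%).
n = 2 × (3.605 × 4.66 / 4.34)² = 2 × 14.98 = 29.96
Round up: n = 30 per group.

30 per group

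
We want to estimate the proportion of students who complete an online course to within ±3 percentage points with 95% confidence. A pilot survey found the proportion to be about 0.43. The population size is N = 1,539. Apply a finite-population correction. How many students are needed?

For a proportion with margin E = 0.03 at 95% confidence, z = 1.960.
n = p̂(1−p̂)(z/E)² = 0.43 × 0.57 × (1.960/0.03)² = 1046.20 — call this n₀.
Finite-population correction with N = 1,539: n = n₀ / (1 + (n₀−1)/N) = 1046.20 / 1.679 = 623.11
Round up: n = 624.

n = 624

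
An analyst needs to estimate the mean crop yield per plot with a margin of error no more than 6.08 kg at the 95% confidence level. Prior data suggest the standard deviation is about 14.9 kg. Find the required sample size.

n = 24

For a mean, the margin of error is E = z·σ/√n, so n = (zσ/E)².
At 95% confidence, z = 1.960.
n = (1.960 × 14.9 / 6.08)² = 23.07
Round up: n = 24.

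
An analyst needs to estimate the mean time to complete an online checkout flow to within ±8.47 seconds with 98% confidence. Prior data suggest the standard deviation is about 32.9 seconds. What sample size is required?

n = 82

For a mean, the margin of error is E = z·σ/√n, so n = (zσ/E)².
At 98% confidence, z = 2.326.
n = (2.326 × 32.9 / 8.47)² = 81.63
Round up: n = 82.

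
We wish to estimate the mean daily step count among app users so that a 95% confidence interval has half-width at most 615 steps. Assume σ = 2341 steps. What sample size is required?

56

For a mean, the margin of error is E = z·σ/√n, so n = (zσ/E)².
At 95% confidence, z = 1.960.
n = (1.960 × 2341 / 615)² = 55.66
Round up: n = 56.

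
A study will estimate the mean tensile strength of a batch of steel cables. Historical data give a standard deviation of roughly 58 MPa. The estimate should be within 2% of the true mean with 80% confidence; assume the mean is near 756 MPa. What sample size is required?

25

For a mean, the margin of error is E = z·σ/√n, so n = (zσ/E)².
At 80% confidence, z = 1.282.
E = 2% of 756 = 15.12 MPa.
n = (1.282 × 58 / 15.12)² = 24.18
Round up: n = 25.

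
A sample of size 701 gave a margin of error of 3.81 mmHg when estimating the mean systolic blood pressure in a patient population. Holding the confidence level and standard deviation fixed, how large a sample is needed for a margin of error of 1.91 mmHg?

2790

Margin of error scales as 1/√n, so n₂ = n₁·(E₁/E₂)².
n₂ = 701 × (3.81/1.91)² = 701 × 3.979 = 2789.28
Round up: n₂ = 2790.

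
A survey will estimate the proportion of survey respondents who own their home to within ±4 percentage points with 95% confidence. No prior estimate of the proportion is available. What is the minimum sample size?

601

For a proportion with margin E = 0.04 at 95% confidence, z = 1.960.
With no prior estimate, use p = 0.5, which maximizes p(1−p) at 0.25.
n = 0.25 × (z/E)² = 0.25 × (1.960/0.04)² = 600.25
Round up: n = 601.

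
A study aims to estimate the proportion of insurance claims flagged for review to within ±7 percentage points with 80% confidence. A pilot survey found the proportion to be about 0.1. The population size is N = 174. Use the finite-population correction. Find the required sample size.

For a proportion with margin E = 0.07 at 80% confidence, z = 1.282.
n = p̂(1−p̂)(z/E)² = 0.1 × 0.9 × (1.282/0.07)² = 30.19 — call this n₀.
Finite-population correction with N = 174: n = n₀ / (1 + (n₀−1)/N) = 30.19 / 1.168 = 25.85
Round up: n = 26.

26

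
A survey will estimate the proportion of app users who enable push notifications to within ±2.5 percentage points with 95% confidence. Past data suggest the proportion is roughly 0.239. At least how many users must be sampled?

For a proportion with margin E = 0.025 at 95% confidence, z = 1.960.
n = p̂(1−p̂)(z/E)² = 0.239 × 0.761 × (1.960/0.025)² = 1117.93
Round up: n = 1118.

1118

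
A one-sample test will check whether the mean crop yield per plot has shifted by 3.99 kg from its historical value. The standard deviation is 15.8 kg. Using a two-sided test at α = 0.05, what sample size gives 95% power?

For a one-sample z-test, n = ((z_{α/2} + z_β)·σ/δ)².
z_{α/2} = 1.960 (two-sided α = 0.05); z_β = 1.645 (power 95% → β = 0.05).
n = (3.605 × 15.8 / 3.99)² = 203.79
Round up: n = 204.

204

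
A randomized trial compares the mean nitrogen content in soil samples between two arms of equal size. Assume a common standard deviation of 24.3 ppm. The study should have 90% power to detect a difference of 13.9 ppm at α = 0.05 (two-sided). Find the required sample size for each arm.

For two equal groups, n per group = 2·((z_{α/2} + z_β)·σ/δ)².
z_{α/2} = 1.960; z_β = 1.282 (power 90%).
n = 2 × (3.242 × 24.3 / 13.9)² = 2 × 32.12 = 64.24
Round up: n = 65 per group.

65 per group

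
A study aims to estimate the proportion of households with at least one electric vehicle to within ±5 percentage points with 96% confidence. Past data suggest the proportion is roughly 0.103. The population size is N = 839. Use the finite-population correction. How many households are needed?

132

For a proportion with margin E = 0.05 at 96% confidence, z = 2.054.
n = p̂(1−p̂)(z/E)² = 0.103 × 0.897 × (2.054/0.05)² = 155.92 — call this n₀.
Finite-population correction with N = 839: n = n₀ / (1 + (n₀−1)/N) = 155.92 / 1.185 = 131.58
Round up: n = 132.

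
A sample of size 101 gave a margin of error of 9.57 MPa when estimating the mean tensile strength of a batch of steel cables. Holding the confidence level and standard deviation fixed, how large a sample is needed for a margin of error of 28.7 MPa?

12

Margin of error scales as 1/√n, so n₂ = n₁·(E₁/E₂)².
n₂ = 101 × (9.57/28.7)² = 101 × 0.1112 = 11.23
Round up: n₂ = 12.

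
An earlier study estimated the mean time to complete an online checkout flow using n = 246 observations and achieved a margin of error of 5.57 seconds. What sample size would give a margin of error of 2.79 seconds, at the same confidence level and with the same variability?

981

Margin of error scales as 1/√n, so n₂ = n₁·(E₁/E₂)².
n₂ = 246 × (5.57/2.79)² = 246 × 3.986 = 980.56
Round up: n₂ = 981.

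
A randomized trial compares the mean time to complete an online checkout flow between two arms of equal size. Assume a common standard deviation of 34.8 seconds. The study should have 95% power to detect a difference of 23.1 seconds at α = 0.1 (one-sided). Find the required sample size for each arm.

For two equal groups, n per group = 2·((z_α + z_β)·σ/δ)².
z_α = 1.282; z_β = 1.645 (power 95%).
n = 2 × (2.927 × 34.8 / 23.1)² = 2 × 19.44 = 38.88
Round up: n = 39 per group.

39 per group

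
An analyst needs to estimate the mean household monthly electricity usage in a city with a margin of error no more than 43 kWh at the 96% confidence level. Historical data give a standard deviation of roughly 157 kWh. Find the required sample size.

For a mean, the margin of error is E = z·σ/√n, so n = (zσ/E)².
At 96% confidence, z = 2.054.
n = (2.054 × 157 / 43)² = 56.24
Round up: n = 57.

n = 57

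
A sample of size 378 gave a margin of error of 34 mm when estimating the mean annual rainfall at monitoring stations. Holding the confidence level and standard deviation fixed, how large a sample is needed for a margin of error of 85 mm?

61

Margin of error scales as 1/√n, so n₂ = n₁·(E₁/E₂)².
n₂ = 378 × (34/85)² = 378 × 0.16 = 60.48
Round up: n₂ = 61.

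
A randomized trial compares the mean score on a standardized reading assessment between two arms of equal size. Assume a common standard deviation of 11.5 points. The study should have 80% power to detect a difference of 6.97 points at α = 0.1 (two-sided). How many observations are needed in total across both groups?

For two equal groups, n per group = 2·((z_{α/2} + z_β)·σ/δ)².
z_{α/2} = 1.645; z_β = 0.842 (power 80%).
n = 2 × (2.487 × 11.5 / 6.97)² = 2 × 16.84 = 33.68
Round up: n = 34 per group.
Total across both groups: 2 × 34 = 68.

68 total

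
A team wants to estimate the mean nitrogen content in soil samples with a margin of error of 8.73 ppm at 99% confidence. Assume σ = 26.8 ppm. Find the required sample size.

63

For a mean, the margin of error is E = z·σ/√n, so n = (zσ/E)².
At 99% confidence, z = 2.576.
n = (2.576 × 26.8 / 8.73)² = 62.54
Round up: n = 63.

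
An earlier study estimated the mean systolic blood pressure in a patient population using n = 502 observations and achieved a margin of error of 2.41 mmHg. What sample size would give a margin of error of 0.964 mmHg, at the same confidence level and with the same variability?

3138

Margin of error scales as 1/√n, so n₂ = n₁·(E₁/E₂)².
n₂ = 502 × (2.41/0.964)² = 502 × 6.25 = 3137.50
Round up: n₂ = 3138.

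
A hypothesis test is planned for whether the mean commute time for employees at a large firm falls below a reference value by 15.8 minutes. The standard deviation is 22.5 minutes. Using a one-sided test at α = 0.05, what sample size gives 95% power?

For a one-sample z-test, n = ((z_α + z_β)·σ/δ)².
z_α = 1.645 (one-sided α = 0.05); z_β = 1.645 (power 95% → β = 0.05).
n = (3.290 × 22.5 / 15.8)² = 21.95
Round up: n = 22.

22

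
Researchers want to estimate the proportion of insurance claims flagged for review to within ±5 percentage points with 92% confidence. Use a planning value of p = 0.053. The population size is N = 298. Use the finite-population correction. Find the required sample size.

For a proportion with margin E = 0.05 at 92% confidence, z = 1.751.
n = p̂(1−p̂)(z/E)² = 0.053 × 0.947 × (1.751/0.05)² = 61.55 — call this n₀.
Finite-population correction with N = 298: n = n₀ / (1 + (n₀−1)/N) = 61.55 / 1.203 = 51.16
Round up: n = 52.

52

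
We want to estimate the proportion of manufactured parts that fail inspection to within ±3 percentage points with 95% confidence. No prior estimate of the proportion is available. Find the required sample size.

For a proportion with margin E = 0.03 at 95% confidence, z = 1.960.
With no prior estimate, use p = 0.5, which maximizes p(1−p) at 0.25.
n = 0.25 × (z/E)² = 0.25 × (1.960/0.03)² = 1067.11
Round up: n = 1068.

1068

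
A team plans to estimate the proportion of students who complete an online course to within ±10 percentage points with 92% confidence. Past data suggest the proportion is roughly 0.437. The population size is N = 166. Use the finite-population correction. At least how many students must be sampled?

n = 53

For a proportion with margin E = 0.1 at 92% confidence, z = 1.751.
n = p̂(1−p̂)(z/E)² = 0.437 × 0.563 × (1.751/0.1)² = 75.43 — call this n₀.
Finite-population correction with N = 166: n = n₀ / (1 + (n₀−1)/N) = 75.43 / 1.448 = 52.09
Round up: n = 53.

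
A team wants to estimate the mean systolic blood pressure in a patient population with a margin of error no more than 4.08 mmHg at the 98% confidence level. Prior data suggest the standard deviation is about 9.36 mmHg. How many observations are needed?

29

For a mean, the margin of error is E = z·σ/√n, so n = (zσ/E)².
At 98% confidence, z = 2.326.
n = (2.326 × 9.36 / 4.08)² = 28.47
Round up: n = 29.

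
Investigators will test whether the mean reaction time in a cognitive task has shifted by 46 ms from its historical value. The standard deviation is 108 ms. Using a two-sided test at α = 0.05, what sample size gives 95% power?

72

For a one-sample z-test, n = ((z_{α/2} + z_β)·σ/δ)².
z_{α/2} = 1.960 (two-sided α = 0.05); z_β = 1.645 (power 95% → β = 0.05).
n = (3.605 × 108 / 46)² = 71.64
Round up: n = 72.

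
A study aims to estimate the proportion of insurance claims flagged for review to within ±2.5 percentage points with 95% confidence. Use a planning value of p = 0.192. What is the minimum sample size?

For a proportion with margin E = 0.025 at 95% confidence, z = 1.960.
n = p̂(1−p̂)(z/E)² = 0.192 × 0.808 × (1.960/0.025)² = 953.55
Round up: n = 954.

954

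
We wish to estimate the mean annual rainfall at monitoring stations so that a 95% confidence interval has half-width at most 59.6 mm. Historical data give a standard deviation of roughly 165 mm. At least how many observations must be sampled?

30

For a mean, the margin of error is E = z·σ/√n, so n = (zσ/E)².
At 95% confidence, z = 1.960.
n = (1.960 × 165 / 59.6)² = 29.44
Round up: n = 30.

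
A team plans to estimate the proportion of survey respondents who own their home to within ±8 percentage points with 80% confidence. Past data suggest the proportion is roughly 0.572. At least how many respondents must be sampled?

n = 63

For a proportion with margin E = 0.08 at 80% confidence, z = 1.282.
n = p̂(1−p̂)(z/E)² = 0.572 × 0.428 × (1.282/0.08)² = 62.87
Round up: n = 63.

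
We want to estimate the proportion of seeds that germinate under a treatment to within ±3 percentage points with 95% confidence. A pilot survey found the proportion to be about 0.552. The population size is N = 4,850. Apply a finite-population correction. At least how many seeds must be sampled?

868

For a proportion with margin E = 0.03 at 95% confidence, z = 1.960.
n = p̂(1−p̂)(z/E)² = 0.552 × 0.448 × (1.960/0.03)² = 1055.57 — call this n₀.
Finite-population correction with N = 4,850: n = n₀ / (1 + (n₀−1)/N) = 1055.57 / 1.217 = 867.35
Round up: n = 868.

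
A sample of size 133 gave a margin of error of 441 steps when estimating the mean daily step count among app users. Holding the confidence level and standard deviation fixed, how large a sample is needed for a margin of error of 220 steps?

535

Margin of error scales as 1/√n, so n₂ = n₁·(E₁/E₂)².
n₂ = 133 × (441/220)² = 133 × 4.018 = 534.39
Round up: n₂ = 535.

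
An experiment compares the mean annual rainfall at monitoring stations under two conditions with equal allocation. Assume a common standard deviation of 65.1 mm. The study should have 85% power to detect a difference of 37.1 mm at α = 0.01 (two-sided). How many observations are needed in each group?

81 per group

For two equal groups, n per group = 2·((z_{α/2} + z_β)·σ/δ)².
z_{α/2} = 2.576; z_β = 1.036 (power 85%).
n = 2 × (3.612 × 65.1 / 37.1)² = 2 × 40.17 = 80.34
Round up: n = 81 per group.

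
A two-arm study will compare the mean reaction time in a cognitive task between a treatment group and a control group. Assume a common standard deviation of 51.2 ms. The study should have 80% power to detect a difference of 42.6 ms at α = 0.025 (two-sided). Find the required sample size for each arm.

28 per group

For two equal groups, n per group = 2·((z_{α/2} + z_β)·σ/δ)².
z_{α/2} = 2.241; z_β = 0.842 (power 80%).
n = 2 × (3.083 × 51.2 / 42.6)² = 2 × 13.73 = 27.46
Round up: n = 28 per group.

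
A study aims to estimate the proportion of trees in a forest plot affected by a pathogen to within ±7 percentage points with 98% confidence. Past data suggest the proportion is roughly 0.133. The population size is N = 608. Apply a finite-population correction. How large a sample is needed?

For a proportion with margin E = 0.07 at 98% confidence, z = 2.326.
n = p̂(1−p̂)(z/E)² = 0.133 × 0.867 × (2.326/0.07)² = 127.32 — call this n₀.
Finite-population correction with N = 608: n = n₀ / (1 + (n₀−1)/N) = 127.32 / 1.208 = 105.40
Round up: n = 106.

106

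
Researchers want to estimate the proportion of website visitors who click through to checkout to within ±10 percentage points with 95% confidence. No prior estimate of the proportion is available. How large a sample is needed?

97

For a proportion with margin E = 0.1 at 95% confidence, z = 1.960.
With no prior estimate, use p = 0.5, which maximizes p(1−p) at 0.25.
n = 0.25 × (z/E)² = 0.25 × (1.960/0.1)² = 96.04
Round up: n = 97.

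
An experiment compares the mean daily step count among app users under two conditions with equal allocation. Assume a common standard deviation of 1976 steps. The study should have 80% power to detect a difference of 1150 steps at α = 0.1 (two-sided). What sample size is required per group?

37 per group

For two equal groups, n per group = 2·((z_{α/2} + z_β)·σ/δ)².
z_{α/2} = 1.645; z_β = 0.842 (power 80%).
n = 2 × (2.487 × 1976 / 1150)² = 2 × 18.26 = 36.52
Round up: n = 37 per group.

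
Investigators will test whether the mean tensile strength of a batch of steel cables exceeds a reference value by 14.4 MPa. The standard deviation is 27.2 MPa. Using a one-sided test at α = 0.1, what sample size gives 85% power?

For a one-sample z-test, n = ((z_α + z_β)·σ/δ)².
z_α = 1.282 (one-sided α = 0.1); z_β = 1.036 (power 85% → β = 0.15).
n = (2.318 × 27.2 / 14.4)² = 19.17
Round up: n = 20.

20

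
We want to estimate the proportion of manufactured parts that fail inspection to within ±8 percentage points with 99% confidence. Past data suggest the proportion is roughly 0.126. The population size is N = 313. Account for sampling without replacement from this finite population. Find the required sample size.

For a proportion with margin E = 0.08 at 99% confidence, z = 2.576.
n = p̂(1−p̂)(z/E)² = 0.126 × 0.874 × (2.576/0.08)² = 114.18 — call this n₀.
Finite-population correction with N = 313: n = n₀ / (1 + (n₀−1)/N) = 114.18 / 1.362 = 83.83
Round up: n = 84.

84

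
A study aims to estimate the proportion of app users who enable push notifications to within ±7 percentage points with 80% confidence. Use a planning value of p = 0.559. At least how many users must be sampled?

n = 83

For a proportion with margin E = 0.07 at 80% confidence, z = 1.282.
n = p̂(1−p̂)(z/E)² = 0.559 × 0.441 × (1.282/0.07)² = 82.69
Round up: n = 83.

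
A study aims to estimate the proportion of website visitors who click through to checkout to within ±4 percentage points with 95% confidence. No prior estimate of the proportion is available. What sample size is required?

For a proportion with margin E = 0.04 at 95% confidence, z = 1.960.
With no prior estimate, use p = 0.5, which maximizes p(1−p) at 0.25.
n = 0.25 × (z/E)² = 0.25 × (1.960/0.04)² = 600.25
Round up: n = 601.

n = 601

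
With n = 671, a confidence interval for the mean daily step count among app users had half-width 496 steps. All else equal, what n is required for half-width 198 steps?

4211

Margin of error scales as 1/√n, so n₂ = n₁·(E₁/E₂)².
n₂ = 671 × (496/198)² = 671 × 6.275 = 4210.53
Round up: n₂ = 4211.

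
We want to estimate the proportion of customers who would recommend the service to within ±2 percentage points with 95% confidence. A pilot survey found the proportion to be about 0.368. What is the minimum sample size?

2234

For a proportion with margin E = 0.02 at 95% confidence, z = 1.960.
n = p̂(1−p̂)(z/E)² = 0.368 × 0.632 × (1.960/0.02)² = 2233.66
Round up: n = 2234.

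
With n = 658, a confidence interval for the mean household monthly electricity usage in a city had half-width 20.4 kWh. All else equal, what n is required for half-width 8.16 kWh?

4113

Margin of error scales as 1/√n, so n₂ = n₁·(E₁/E₂)².
n₂ = 658 × (20.4/8.16)² = 658 × 6.25 = 4112.50
Round up: n₂ = 4113.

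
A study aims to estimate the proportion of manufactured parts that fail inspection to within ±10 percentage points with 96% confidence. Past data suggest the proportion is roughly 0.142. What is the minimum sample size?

For a proportion with margin E = 0.1 at 96% confidence, z = 2.054.
n = p̂(1−p̂)(z/E)² = 0.142 × 0.858 × (2.054/0.1)² = 51.40
Round up: n = 52.

n = 52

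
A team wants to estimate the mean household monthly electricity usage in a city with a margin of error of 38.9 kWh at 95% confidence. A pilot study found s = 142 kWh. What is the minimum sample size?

For a mean, the margin of error is E = z·σ/√n, so n = (zσ/E)².
At 95% confidence, z = 1.960.
n = (1.960 × 142 / 38.9)² = 51.19
Round up: n = 52.

n = 52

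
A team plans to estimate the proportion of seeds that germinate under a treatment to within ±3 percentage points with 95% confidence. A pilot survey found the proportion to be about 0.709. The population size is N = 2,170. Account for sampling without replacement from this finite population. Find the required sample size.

n = 627

For a proportion with margin E = 0.03 at 95% confidence, z = 1.960.
n = p̂(1−p̂)(z/E)² = 0.709 × 0.291 × (1.960/0.03)² = 880.66 — call this n₀.
Finite-population correction with N = 2,170: n = n₀ / (1 + (n₀−1)/N) = 880.66 / 1.405 = 626.80
Round up: n = 627.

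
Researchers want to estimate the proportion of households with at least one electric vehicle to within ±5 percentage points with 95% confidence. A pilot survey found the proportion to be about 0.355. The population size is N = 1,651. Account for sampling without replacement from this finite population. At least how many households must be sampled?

For a proportion with margin E = 0.05 at 95% confidence, z = 1.960.
n = p̂(1−p̂)(z/E)² = 0.355 × 0.645 × (1.960/0.05)² = 351.85 — call this n₀.
Finite-population correction with N = 1,651: n = n₀ / (1 + (n₀−1)/N) = 351.85 / 1.213 = 290.07
Round up: n = 291.

291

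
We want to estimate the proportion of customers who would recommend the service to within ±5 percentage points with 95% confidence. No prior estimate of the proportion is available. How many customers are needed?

For a proportion with margin E = 0.05 at 95% confidence, z = 1.960.
With no prior estimate, use p = 0.5, which maximizes p(1−p) at 0.25.
n = 0.25 × (z/E)² = 0.25 × (1.960/0.05)² = 384.16
Round up: n = 385.

385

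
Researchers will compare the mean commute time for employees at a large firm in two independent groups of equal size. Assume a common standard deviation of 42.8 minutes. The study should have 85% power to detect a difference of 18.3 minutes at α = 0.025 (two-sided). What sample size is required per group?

For two equal groups, n per group = 2·((z_{α/2} + z_β)·σ/δ)².
z_{α/2} = 2.241; z_β = 1.036 (power 85%).
n = 2 × (3.277 × 42.8 / 18.3)² = 2 × 58.74 = 117.48
Round up: n = 118 per group.

118 per group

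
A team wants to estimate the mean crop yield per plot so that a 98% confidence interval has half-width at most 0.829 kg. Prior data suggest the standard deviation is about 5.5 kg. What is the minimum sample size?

For a mean, the margin of error is E = z·σ/√n, so n = (zσ/E)².
At 98% confidence, z = 2.326.
n = (2.326 × 5.5 / 0.829)² = 238.14
Round up: n = 239.

239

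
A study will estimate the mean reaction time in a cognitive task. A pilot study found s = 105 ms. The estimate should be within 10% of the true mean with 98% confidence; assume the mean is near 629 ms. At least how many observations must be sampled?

For a mean, the margin of error is E = z·σ/√n, so n = (zσ/E)².
At 98% confidence, z = 2.326.
E = 10% of 629 = 62.9 ms.
n = (2.326 × 105 / 62.9)² = 15.08
Round up: n = 16.

16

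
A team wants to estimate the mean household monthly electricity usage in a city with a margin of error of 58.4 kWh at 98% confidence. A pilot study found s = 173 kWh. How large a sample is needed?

48

For a mean, the margin of error is E = z·σ/√n, so n = (zσ/E)².
At 98% confidence, z = 2.326.
n = (2.326 × 173 / 58.4)² = 47.48
Round up: n = 48.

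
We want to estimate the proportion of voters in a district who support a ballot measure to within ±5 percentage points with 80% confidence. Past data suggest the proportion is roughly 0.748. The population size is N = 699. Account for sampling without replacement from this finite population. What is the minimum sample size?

For a proportion with margin E = 0.05 at 80% confidence, z = 1.282.
n = p̂(1−p̂)(z/E)² = 0.748 × 0.252 × (1.282/0.05)² = 123.92 — call this n₀.
Finite-population correction with N = 699: n = n₀ / (1 + (n₀−1)/N) = 123.92 / 1.176 = 105.37
Round up: n = 106.

106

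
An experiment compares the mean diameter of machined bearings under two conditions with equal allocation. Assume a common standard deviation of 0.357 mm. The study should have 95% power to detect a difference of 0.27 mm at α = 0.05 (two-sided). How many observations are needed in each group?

46 per group

For two equal groups, n per group = 2·((z_{α/2} + z_β)·σ/δ)².
z_{α/2} = 1.960; z_β = 1.645 (power 95%).
n = 2 × (3.605 × 0.357 / 0.27)² = 2 × 22.72 = 45.44
Round up: n = 46 per group.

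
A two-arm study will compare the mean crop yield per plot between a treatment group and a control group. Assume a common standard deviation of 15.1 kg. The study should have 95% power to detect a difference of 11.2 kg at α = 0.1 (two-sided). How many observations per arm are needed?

For two equal groups, n per group = 2·((z_{α/2} + z_β)·σ/δ)².
z_{α/2} = 1.645; z_β = 1.645 (power 95%).
n = 2 × (3.290 × 15.1 / 11.2)² = 2 × 19.67 = 39.34
Round up: n = 40 per group.

40 per group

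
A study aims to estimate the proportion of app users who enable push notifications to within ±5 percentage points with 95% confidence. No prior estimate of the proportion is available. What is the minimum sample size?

For a proportion with margin E = 0.05 at 95% confidence, z = 1.960.
With no prior estimate, use p = 0.5, which maximizes p(1−p) at 0.25.
n = 0.25 × (z/E)² = 0.25 × (1.960/0.05)² = 384.16
Round up: n = 385.

385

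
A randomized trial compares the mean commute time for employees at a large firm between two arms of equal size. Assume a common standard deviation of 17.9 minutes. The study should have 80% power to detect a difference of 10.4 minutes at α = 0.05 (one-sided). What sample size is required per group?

37 per group

For two equal groups, n per group = 2·((z_α + z_β)·σ/δ)².
z_α = 1.645; z_β = 0.842 (power 80%).
n = 2 × (2.487 × 17.9 / 10.4)² = 2 × 18.32 = 36.64
Round up: n = 37 per group.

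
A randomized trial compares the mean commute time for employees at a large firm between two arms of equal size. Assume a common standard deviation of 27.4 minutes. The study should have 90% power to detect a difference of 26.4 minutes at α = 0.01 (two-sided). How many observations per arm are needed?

For two equal groups, n per group = 2·((z_{α/2} + z_β)·σ/δ)².
z_{α/2} = 2.576; z_β = 1.282 (power 90%).
n = 2 × (3.858 × 27.4 / 26.4)² = 2 × 16.03 = 32.06
Round up: n = 33 per group.

33 per group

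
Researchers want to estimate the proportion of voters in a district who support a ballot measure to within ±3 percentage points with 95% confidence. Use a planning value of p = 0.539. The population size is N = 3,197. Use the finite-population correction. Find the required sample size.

For a proportion with margin E = 0.03 at 95% confidence, z = 1.960.
n = p̂(1−p̂)(z/E)² = 0.539 × 0.461 × (1.960/0.03)² = 1060.62 — call this n₀.
Finite-population correction with N = 3,197: n = n₀ / (1 + (n₀−1)/N) = 1060.62 / 1.331 = 796.86
Round up: n = 797.

797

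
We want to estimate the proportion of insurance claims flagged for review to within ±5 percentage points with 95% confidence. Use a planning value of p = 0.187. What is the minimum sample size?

For a proportion with margin E = 0.05 at 95% confidence, z = 1.960.
n = p̂(1−p̂)(z/E)² = 0.187 × 0.813 × (1.960/0.05)² = 233.62
Round up: n = 234.

234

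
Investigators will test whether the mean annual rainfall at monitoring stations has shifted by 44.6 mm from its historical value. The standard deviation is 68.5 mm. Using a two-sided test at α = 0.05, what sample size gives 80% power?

For a one-sample z-test, n = ((z_{α/2} + z_β)·σ/δ)².
z_{α/2} = 1.960 (two-sided α = 0.05); z_β = 0.842 (power 80% → β = 0.2).
n = (2.802 × 68.5 / 44.6)² = 18.52
Round up: n = 19.

19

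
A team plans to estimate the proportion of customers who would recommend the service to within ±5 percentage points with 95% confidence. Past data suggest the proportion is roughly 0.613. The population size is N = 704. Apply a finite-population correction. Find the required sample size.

241

For a proportion with margin E = 0.05 at 95% confidence, z = 1.960.
n = p̂(1−p̂)(z/E)² = 0.613 × 0.387 × (1.960/0.05)² = 364.54 — call this n₀.
Finite-population correction with N = 704: n = n₀ / (1 + (n₀−1)/N) = 364.54 / 1.516 = 240.46
Round up: n = 241.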